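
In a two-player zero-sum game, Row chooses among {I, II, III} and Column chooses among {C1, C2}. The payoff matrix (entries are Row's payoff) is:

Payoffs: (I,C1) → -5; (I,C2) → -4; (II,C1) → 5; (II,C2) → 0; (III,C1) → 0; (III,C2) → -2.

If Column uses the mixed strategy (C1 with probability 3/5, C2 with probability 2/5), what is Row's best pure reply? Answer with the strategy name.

II

Expected payoff of I: (3/5)·(-5) + (2/5)·(-4) = -23/5.
Expected payoff of II: (3/5)·5 + (2/5)·0 = 3.
Expected payoff of III: (3/5)·0 + (2/5)·(-2) = -4/5.
The largest is 3, so Row's best response is II.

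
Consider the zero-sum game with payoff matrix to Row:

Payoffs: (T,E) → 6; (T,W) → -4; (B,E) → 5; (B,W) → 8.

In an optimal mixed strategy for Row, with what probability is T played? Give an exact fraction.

3/13

Row minima: T → -4, B → 5; maximin = 5.
Column maxima: E → 6, W → 8; minimax = 6.
5 ≠ 6, so there is no saddle point; optimal play is mixed.
Let Row play T with probability p. Expected payoff against E: 6p + 5(1−p) = p + 5; against W: (-4)p + 8(1−p) = −12p + 8.
Setting these equal: p + 5 = −12p + 8 ⇒ 13p = 3 ⇒ p = 3/13, and the value is (1)·(3/13) + 5 = 68/13.
For Column: with q = P(E), equating T's and B's payoffs gives 10q − 4 = −3q + 8 ⇒ q = 12/13.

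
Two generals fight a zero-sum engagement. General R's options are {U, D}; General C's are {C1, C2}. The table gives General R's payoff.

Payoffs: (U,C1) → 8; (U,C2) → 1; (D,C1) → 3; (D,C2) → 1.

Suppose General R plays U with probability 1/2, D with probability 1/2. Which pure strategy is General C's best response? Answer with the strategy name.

If General C plays C1, General R's expected payoff is (1/2)·8 + (1/2)·3 = 11/2.
If General C plays C2, General R's expected payoff is (1/2)·1 + (1/2)·1 = 1.
General C minimizes General R's payoff; the smallest is 1, so the best response is C2.

C2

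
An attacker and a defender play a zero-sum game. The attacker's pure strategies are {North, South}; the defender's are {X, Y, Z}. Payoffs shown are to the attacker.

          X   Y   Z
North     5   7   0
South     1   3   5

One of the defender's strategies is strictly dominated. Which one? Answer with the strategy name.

X holds the attacker's payoff strictly below Y in every row: 5 < 7, 1 < 3.
So Y is strictly dominated for the defender.

Y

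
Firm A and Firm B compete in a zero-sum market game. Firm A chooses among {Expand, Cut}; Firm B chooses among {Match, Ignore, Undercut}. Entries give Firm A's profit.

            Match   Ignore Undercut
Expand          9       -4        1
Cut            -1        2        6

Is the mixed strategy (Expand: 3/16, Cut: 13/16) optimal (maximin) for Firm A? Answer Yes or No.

Against Match this mix gives (3/16)·9 + (13/16)·(-1) = 7/8.
Against Ignore this mix gives (3/16)·(-4) + (13/16)·2 = 7/8.
Against Undercut this mix gives (3/16)·1 + (13/16)·6 = 81/16.
All of Firm B's active replies (Match, Ignore) yield 7/8, and no column does worse for Firm A. The mix makes Firm B indifferent and guarantees 7/8, so it is optimal.

Yes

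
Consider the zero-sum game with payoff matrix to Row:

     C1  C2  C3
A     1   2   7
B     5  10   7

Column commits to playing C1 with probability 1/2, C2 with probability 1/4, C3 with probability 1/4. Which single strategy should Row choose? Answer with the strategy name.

B

Expected payoff of A: (1/2)·1 + (1/4)·2 + (1/4)·7 = 11/4.
Expected payoff of B: (1/2)·5 + (1/4)·10 + (1/4)·7 = 27/4.
The largest is 27/4, so Row's best response is B.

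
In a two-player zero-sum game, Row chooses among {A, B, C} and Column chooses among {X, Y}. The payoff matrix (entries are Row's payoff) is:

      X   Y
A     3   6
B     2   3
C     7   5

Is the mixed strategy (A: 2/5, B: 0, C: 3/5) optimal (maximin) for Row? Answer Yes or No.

Yes

Against X this mix gives (2/5)·3 + (3/5)·7 = 27/5.
Against Y this mix gives (2/5)·6 + (3/5)·5 = 27/5.
All of Column's active replies (X, Y) yield 27/5, and no column does worse for Row. The mix makes Column indifferent and guarantees 27/5, so it is optimal.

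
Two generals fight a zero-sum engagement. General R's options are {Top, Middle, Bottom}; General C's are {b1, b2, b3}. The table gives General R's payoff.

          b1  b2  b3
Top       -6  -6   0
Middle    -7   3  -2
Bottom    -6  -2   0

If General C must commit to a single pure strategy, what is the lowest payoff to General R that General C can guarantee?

Column maxima: b1 → -6, b2 → 3, b3 → 0.
The smallest of these is -6.

-6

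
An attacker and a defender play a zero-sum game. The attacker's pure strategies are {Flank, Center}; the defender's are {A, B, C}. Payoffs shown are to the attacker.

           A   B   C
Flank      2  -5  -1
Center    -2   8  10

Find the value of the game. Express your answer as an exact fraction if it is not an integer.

6/17

Row minima: Flank → -5, Center → -2; maximin = -2.
Column maxima: A → 2, B → 8, C → 10; minimax = 2.
-2 ≠ 2, so there is no saddle point; optimal play is mixed.
C is strictly dominated by B (it gives the attacker strictly more in every row), so the defender never plays it.
On the remaining 2×2 (Flank, Center vs A, B):
Let the attacker play Flank with probability p. Expected payoff against A: 2p + (-2)(1−p) = 4p − 2; against B: (-5)p + 8(1−p) = −13p + 8.
Setting these equal: 4p − 2 = −13p + 8 ⇒ 17p = 10 ⇒ p = 10/17, and the value is (4)·(10/17) − 2 = 6/17.
For the defender: with q = P(A), equating Flank's and Center's payoffs gives 7q − 5 = −10q + 8 ⇒ q = 13/17.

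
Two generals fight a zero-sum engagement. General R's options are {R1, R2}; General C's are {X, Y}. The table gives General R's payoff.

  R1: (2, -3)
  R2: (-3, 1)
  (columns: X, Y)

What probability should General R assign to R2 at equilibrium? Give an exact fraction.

5/9

Row minima: R1 → -3, R2 → -3; maximin = -3.
Column maxima: X → 2, Y → 1; minimax = 1.
-3 ≠ 1, so there is no saddle point; optimal play is mixed.
Let General R play R1 with probability p. Expected payoff against X: 2p + (-3)(1−p) = 5p − 3; against Y: (-3)p + 1(1−p) = −4p + 1.
Setting these equal: 5p − 3 = −4p + 1 ⇒ 9p = 4 ⇒ p = 4/9, and the value is (5)·(4/9) − 3 = -7/9.
For General C: with q = P(X), equating R1's and R2's payoffs gives 5q − 3 = −4q + 1 ⇒ q = 4/9.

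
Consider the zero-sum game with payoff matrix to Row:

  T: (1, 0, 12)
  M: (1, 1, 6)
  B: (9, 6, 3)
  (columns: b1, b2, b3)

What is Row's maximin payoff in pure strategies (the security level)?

3

Row minima: T → 0, M → 1, B → 3.
The best of these is 3.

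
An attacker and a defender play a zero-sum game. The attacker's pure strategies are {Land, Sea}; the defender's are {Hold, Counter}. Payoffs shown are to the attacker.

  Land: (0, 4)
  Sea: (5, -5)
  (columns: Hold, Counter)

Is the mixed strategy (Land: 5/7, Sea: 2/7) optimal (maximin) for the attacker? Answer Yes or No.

Against Hold this mix gives (5/7)·0 + (2/7)·5 = 10/7.
Against Counter this mix gives (5/7)·4 + (2/7)·(-5) = 10/7.
All of the defender's active replies (Hold, Counter) yield 10/7, and no column does worse for the attacker. The mix makes the defender indifferent and guarantees 10/7, so it is optimal.

Yes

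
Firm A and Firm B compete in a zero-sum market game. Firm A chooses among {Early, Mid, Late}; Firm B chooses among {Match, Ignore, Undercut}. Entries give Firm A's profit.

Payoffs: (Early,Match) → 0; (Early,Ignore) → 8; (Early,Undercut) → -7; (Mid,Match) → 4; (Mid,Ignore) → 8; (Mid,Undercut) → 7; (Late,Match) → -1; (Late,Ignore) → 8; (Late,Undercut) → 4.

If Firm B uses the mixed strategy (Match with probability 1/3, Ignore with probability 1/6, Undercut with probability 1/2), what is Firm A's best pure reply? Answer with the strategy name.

Mid

Expected payoff of Early: (1/3)·0 + (1/6)·8 + (1/2)·(-7) = -13/6.
Expected payoff of Mid: (1/3)·4 + (1/6)·8 + (1/2)·7 = 37/6.
Expected payoff of Late: (1/3)·(-1) + (1/6)·8 + (1/2)·4 = 3.
The largest is 37/6, so Firm A's best response is Mid.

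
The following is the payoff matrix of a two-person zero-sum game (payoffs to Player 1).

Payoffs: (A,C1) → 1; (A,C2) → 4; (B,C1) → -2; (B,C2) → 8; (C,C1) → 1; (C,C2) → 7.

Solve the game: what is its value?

Row minima: A → 1, B → -2, C → 1; maximin = 1.
Column maxima: C1 → 1, C2 → 8; minimax = 1.
Since maximin = minimax = 1, there is a saddle point and the value is 1.

1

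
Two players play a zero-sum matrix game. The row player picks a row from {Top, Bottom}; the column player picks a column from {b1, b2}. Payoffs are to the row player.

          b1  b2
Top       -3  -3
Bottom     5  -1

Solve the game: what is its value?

-1

Row minima: Top → -3, Bottom → -1; maximin = -1.
Column maxima: b1 → 5, b2 → -1; minimax = -1.
Since maximin = minimax = -1, there is a saddle point and the value is -1.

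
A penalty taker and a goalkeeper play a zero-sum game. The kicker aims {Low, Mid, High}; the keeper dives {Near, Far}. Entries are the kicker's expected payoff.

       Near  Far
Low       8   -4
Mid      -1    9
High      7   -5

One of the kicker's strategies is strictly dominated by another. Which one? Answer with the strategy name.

High

Low gives a strictly higher payoff than High against every column: 8 > 7, -4 > -5.
So High is strictly dominated and the kicker never plays it.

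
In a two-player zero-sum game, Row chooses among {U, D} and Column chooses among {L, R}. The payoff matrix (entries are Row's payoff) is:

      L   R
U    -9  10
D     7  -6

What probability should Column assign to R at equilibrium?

Row minima: U → -9, D → -6; maximin = -6.
Column maxima: L → 7, R → 10; minimax = 7.
-6 ≠ 7, so there is no saddle point; optimal play is mixed.
Let Row play U with probability p. Expected payoff against L: (-9)p + 7(1−p) = −16p + 7; against R: 10p + (-6)(1−p) = 16p − 6.
Setting these equal: −16p + 7 = 16p − 6 ⇒ −32p = -13 ⇒ p = 13/32, and the value is (-16)·(13/32) + 7 = 1/2.
For Column: with q = P(L), equating U's and D's payoffs gives −19q + 10 = 13q − 6 ⇒ q = 1/2.

1/2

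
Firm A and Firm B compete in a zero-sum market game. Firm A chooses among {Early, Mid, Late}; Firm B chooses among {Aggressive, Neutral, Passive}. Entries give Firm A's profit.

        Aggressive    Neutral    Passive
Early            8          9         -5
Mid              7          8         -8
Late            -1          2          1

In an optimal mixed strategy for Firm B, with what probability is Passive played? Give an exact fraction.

Row minima: Early → -5, Mid → -8, Late → -1; maximin = -1.
Column maxima: Aggressive → 8, Neutral → 9, Passive → 1; minimax = 1.
-1 ≠ 1, so there is no saddle point; optimal play is mixed.
Mid is strictly dominated by Early, so Firm A never plays it.
Neutral is strictly dominated by Aggressive (it gives Firm A strictly more in every row), so Firm B never plays it.
On the remaining 2×2 (Early, Late vs Aggressive, Passive):
Let Firm A play Early with probability p. Expected payoff against Aggressive: 8p + (-1)(1−p) = 9p − 1; against Passive: (-5)p + 1(1−p) = −6p + 1.
Setting these equal: 9p − 1 = −6p + 1 ⇒ 15p = 2 ⇒ p = 2/15, and the value is (9)·(2/15) − 1 = 1/5.
For Firm B: with q = P(Aggressive), equating Early's and Late's payoffs gives 13q − 5 = −2q + 1 ⇒ q = 2/5.

3/5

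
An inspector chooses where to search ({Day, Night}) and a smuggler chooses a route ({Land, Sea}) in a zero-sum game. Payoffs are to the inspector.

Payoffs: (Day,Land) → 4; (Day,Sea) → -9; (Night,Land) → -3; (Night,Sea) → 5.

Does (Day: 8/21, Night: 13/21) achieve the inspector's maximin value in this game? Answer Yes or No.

Against Land this mix gives (8/21)·4 + (13/21)·(-3) = -1/3.
Against Sea this mix gives (8/21)·(-9) + (13/21)·5 = -1/3.
All of the smuggler's active replies (Land, Sea) yield -1/3, and no column does worse for the inspector. The mix makes the smuggler indifferent and guarantees -1/3, so it is optimal.

Yes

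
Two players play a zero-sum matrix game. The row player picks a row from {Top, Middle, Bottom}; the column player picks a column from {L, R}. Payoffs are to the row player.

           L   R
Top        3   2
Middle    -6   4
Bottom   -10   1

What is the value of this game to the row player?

24/11

Row minima: Top → 2, Middle → -6, Bottom → -10; maximin = 2.
Column maxima: L → 3, R → 4; minimax = 3.
2 ≠ 3, so there is no saddle point; optimal play is mixed.
Bottom is strictly dominated by Top, so the row player never plays it.
On the remaining 2×2 (Top, Middle vs L, R):
Let the row player play Top with probability p. Expected payoff against L: 3p + (-6)(1−p) = 9p − 6; against R: 2p + 4(1−p) = −2p + 4.
Setting these equal: 9p − 6 = −2p + 4 ⇒ 11p = 10 ⇒ p = 10/11, and the value is (9)·(10/11) − 6 = 24/11.
For the column player: with q = P(L), equating Top's and Middle's payoffs gives q + 2 = −10q + 4 ⇒ q = 2/11.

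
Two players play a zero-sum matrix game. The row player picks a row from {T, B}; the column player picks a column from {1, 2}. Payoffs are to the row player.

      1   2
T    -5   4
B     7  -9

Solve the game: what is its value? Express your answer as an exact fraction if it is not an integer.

Row minima: T → -5, B → -9; maximin = -5.
Column maxima: 1 → 7, 2 → 4; minimax = 4.
-5 ≠ 4, so there is no saddle point; optimal play is mixed.
Let the row player play T with probability p. Expected payoff against 1: (-5)p + 7(1−p) = −12p + 7; against 2: 4p + (-9)(1−p) = 13p − 9.
Setting these equal: −12p + 7 = 13p − 9 ⇒ −25p = -16 ⇒ p = 16/25, and the value is (-12)·(16/25) + 7 = -17/25.
For the column player: with q = P(1), equating T's and B's payoffs gives −9q + 4 = 16q − 9 ⇒ q = 13/25.

-17/25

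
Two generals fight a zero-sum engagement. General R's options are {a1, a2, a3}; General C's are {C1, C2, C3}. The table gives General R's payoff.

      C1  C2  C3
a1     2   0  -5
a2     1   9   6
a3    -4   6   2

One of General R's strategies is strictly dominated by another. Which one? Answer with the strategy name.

a3

a2 gives a strictly higher payoff than a3 against every column: 1 > -4, 9 > 6, 6 > 2.
So a3 is strictly dominated and General R never plays it.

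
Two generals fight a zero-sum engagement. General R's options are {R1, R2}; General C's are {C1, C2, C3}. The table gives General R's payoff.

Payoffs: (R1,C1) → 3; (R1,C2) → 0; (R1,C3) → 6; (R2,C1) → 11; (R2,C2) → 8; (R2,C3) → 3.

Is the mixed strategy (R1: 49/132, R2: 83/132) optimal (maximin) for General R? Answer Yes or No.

No

Against C1 this mix gives (49/132)·3 + (83/132)·11 = 265/33.
Against C2 this mix gives (49/132)·0 + (83/132)·8 = 166/33.
Against C3 this mix gives (49/132)·6 + (83/132)·3 = 181/44.
General C will play C3, holding General R to 181/44. Shifting weight toward the row that does better against C3 would raise this floor (the equalizing mix achieves 48/11 against both C3 and C2), so the proposed strategy is not optimal.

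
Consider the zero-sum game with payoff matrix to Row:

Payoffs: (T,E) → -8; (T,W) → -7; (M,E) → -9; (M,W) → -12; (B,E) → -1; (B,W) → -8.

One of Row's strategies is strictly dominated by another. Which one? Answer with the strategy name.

T gives a strictly higher payoff than M against every column: -8 > -9, -7 > -12.
So M is strictly dominated and Row never plays it.

M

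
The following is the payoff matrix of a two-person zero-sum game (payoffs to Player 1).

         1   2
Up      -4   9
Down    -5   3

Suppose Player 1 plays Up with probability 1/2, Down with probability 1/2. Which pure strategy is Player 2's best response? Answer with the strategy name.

1

If Player 2 plays 1, Player 1's expected payoff is (1/2)·(-4) + (1/2)·(-5) = -9/2.
If Player 2 plays 2, Player 1's expected payoff is (1/2)·9 + (1/2)·3 = 6.
Player 2 minimizes Player 1's payoff; the smallest is -9/2, so the best response is 1.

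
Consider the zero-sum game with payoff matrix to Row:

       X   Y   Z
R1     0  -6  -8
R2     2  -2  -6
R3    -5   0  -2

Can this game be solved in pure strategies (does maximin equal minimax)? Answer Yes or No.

Row minima: R1 → -8, R2 → -6, R3 → -5; maximin = -5.
Column maxima: X → 2, Y → 0, Z → -2; minimax = -2.
-5 ≠ -2, so no pure-strategy equilibrium exists.

No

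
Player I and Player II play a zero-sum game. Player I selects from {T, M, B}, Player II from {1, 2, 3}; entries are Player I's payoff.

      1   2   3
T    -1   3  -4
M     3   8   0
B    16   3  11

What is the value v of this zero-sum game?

Row minima: T → -4, M → 0, B → 3; maximin = 3.
Column maxima: 1 → 16, 2 → 8, 3 → 11; minimax = 8.
3 ≠ 8, so there is no saddle point; optimal play is mixed.
T is strictly dominated by M, so Player I never plays it.
1 is strictly dominated by 3 (it gives Player I strictly more in every row), so Player II never plays it.
On the remaining 2×2 (M, B vs 2, 3):
Let Player I play M with probability p. Expected payoff against 2: 8p + 3(1−p) = 5p + 3; against 3: 0p + 11(1−p) = −11p + 11.
Setting these equal: 5p + 3 = −11p + 11 ⇒ 16p = 8 ⇒ p = 1/2, and the value is (5)·(1/2) + 3 = 11/2.
For Player II: with q = P(2), equating M's and B's payoffs gives 8q = −8q + 11 ⇒ q = 11/16.

11/2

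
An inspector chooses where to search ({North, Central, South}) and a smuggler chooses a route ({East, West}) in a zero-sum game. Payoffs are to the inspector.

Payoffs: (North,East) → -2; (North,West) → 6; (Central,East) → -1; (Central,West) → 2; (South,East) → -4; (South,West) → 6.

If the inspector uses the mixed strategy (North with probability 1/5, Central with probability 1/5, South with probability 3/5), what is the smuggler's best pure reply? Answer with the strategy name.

East

If the smuggler plays East, the inspector's expected payoff is (1/5)·(-2) + (1/5)·(-1) + (3/5)·(-4) = -3.
If the smuggler plays West, the inspector's expected payoff is (1/5)·6 + (1/5)·2 + (3/5)·6 = 26/5.
The smuggler minimizes the inspector's payoff; the smallest is -3, so the best response is East.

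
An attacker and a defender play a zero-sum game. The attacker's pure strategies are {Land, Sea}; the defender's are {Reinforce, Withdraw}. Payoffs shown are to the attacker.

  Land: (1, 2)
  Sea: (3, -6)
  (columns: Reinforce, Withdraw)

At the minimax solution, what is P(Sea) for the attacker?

Row minima: Land → 1, Sea → -6; maximin = 1.
Column maxima: Reinforce → 3, Withdraw → 2; minimax = 2.
1 ≠ 2, so there is no saddle point; optimal play is mixed.
Let the attacker play Land with probability p. Expected payoff against Reinforce: 1p + 3(1−p) = −2p + 3; against Withdraw: 2p + (-6)(1−p) = 8p − 6.
Setting these equal: −2p + 3 = 8p − 6 ⇒ −10p = -9 ⇒ p = 9/10, and the value is (-2)·(9/10) + 3 = 6/5.
For the defender: with q = P(Reinforce), equating Land's and Sea's payoffs gives −q + 2 = 9q − 6 ⇒ q = 4/5.

1/10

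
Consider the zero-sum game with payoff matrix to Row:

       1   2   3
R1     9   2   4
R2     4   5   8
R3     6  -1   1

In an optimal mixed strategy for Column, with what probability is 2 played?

Row minima: R1 → 2, R2 → 4, R3 → -1; maximin = 4.
Column maxima: 1 → 9, 2 → 5, 3 → 8; minimax = 5.
4 ≠ 5, so there is no saddle point; optimal play is mixed.
R3 is strictly dominated by R1, so Row never plays it.
3 is strictly dominated by 2 (it gives Row strictly more in every row), so Column never plays it.
On the remaining 2×2 (R1, R2 vs 1, 2):
Let Row play R1 with probability p. Expected payoff against 1: 9p + 4(1−p) = 5p + 4; against 2: 2p + 5(1−p) = −3p + 5.
Setting these equal: 5p + 4 = −3p + 5 ⇒ 8p = 1 ⇒ p = 1/8, and the value is (5)·(1/8) + 4 = 37/8.
For Column: with q = P(1), equating R1's and R2's payoffs gives 7q + 2 = −q + 5 ⇒ q = 3/8.

5/8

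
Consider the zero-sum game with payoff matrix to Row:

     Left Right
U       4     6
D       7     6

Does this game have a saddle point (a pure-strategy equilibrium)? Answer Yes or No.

Row minima: U → 4, D → 6; maximin = 6.
Column maxima: Left → 7, Right → 6; minimax = 6.
maximin = minimax = 6, so a saddle point exists.

Yes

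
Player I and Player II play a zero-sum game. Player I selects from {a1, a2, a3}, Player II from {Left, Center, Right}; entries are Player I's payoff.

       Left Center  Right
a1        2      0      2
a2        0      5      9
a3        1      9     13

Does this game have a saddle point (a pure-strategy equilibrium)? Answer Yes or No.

Row minima: a1 → 0, a2 → 0, a3 → 1; maximin = 1.
Column maxima: Left → 2, Center → 9, Right → 13; minimax = 2.
1 ≠ 2, so no pure-strategy equilibrium exists.

No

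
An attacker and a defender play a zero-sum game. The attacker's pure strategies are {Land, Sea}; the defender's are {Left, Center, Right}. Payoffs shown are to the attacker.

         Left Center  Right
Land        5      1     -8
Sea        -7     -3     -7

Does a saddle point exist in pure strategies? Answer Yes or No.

Row minima: Land → -8, Sea → -7; maximin = -7.
Column maxima: Left → 5, Center → 1, Right → -7; minimax = -7.
maximin = minimax = -7, so a saddle point exists.

Yes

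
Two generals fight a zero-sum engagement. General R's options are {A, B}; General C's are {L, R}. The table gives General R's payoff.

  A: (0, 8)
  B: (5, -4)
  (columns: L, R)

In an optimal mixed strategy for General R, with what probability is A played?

9/17

Row minima: A → 0, B → -4; maximin = 0.
Column maxima: L → 5, R → 8; minimax = 5.
0 ≠ 5, so there is no saddle point; optimal play is mixed.
Let General R play A with probability p. Expected payoff against L: 0p + 5(1−p) = −5p + 5; against R: 8p + (-4)(1−p) = 12p − 4.
Setting these equal: −5p + 5 = 12p − 4 ⇒ −17p = -9 ⇒ p = 9/17, and the value is (-5)·(9/17) + 5 = 40/17.
For General C: with q = P(L), equating A's and B's payoffs gives −8q + 8 = 9q − 4 ⇒ q = 12/17.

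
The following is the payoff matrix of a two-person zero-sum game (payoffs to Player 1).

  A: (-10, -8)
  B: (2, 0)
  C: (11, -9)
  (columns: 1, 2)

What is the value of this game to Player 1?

Row minima: A → -10, B → 0, C → -9; maximin = 0.
Column maxima: 1 → 11, 2 → 0; minimax = 0.
Since maximin = minimax = 0, there is a saddle point and the value is 0.

0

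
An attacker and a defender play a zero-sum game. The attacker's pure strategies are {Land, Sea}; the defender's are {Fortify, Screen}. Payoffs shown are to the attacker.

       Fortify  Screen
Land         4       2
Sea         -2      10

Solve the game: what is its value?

22/7

Row minima: Land → 2, Sea → -2; maximin = 2.
Column maxima: Fortify → 4, Screen → 10; minimax = 4.
2 ≠ 4, so there is no saddle point; optimal play is mixed.
Let the attacker play Land with probability p. Expected payoff against Fortify: 4p + (-2)(1−p) = 6p − 2; against Screen: 2p + 10(1−p) = −8p + 10.
Setting these equal: 6p − 2 = −8p + 10 ⇒ 14p = 12 ⇒ p = 6/7, and the value is (6)·(6/7) − 2 = 22/7.
For the defender: with q = P(Fortify), equating Land's and Sea's payoffs gives 2q + 2 = −12q + 10 ⇒ q = 4/7.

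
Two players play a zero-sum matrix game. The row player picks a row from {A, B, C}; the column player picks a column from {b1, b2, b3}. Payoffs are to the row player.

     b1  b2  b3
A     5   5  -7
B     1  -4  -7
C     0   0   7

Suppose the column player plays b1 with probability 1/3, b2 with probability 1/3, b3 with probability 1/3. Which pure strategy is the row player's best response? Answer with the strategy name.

Expected payoff of A: (1/3)·5 + (1/3)·5 + (1/3)·(-7) = 1.
Expected payoff of B: (1/3)·1 + (1/3)·(-4) + (1/3)·(-7) = -10/3.
Expected payoff of C: (1/3)·0 + (1/3)·0 + (1/3)·7 = 7/3.
The largest is 7/3, so the row player's best response is C.

C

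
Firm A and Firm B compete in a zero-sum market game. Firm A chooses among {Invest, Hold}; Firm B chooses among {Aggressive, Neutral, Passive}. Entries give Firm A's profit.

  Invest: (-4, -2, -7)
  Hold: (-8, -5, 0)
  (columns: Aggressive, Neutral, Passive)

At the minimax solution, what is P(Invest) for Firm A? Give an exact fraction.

8/11

Row minima: Invest → -7, Hold → -8; maximin = -7.
Column maxima: Aggressive → -4, Neutral → -2, Passive → 0; minimax = -4.
-7 ≠ -4, so there is no saddle point; optimal play is mixed.
Neutral is strictly dominated by Aggressive (it gives Firm A strictly more in every row), so Firm B never plays it.
On the remaining 2×2 (Invest, Hold vs Aggressive, Passive):
Let Firm A play Invest with probability p. Expected payoff against Aggressive: (-4)p + (-8)(1−p) = 4p − 8; against Passive: (-7)p + 0(1−p) = −7p.
Setting these equal: 4p − 8 = −7p ⇒ 11p = 8 ⇒ p = 8/11, and the value is (4)·(8/11) − 8 = -56/11.
For Firm B: with q = P(Aggressive), equating Invest's and Hold's payoffs gives 3q − 7 = −8q ⇒ q = 7/11.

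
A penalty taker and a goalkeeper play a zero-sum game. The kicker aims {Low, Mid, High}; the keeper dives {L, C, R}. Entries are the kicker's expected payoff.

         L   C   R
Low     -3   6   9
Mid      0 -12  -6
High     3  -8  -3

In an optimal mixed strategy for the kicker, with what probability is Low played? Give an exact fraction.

Row minima: Low → -3, Mid → -12, High → -8; maximin = -3.
Column maxima: L → 3, C → 6, R → 9; minimax = 3.
-3 ≠ 3, so there is no saddle point; optimal play is mixed.
Mid is strictly dominated by High, so the kicker never plays it.
R is strictly dominated by C (it gives the kicker strictly more in every row), so the keeper never plays it.
On the remaining 2×2 (Low, High vs L, C):
Let the kicker play Low with probability p. Expected payoff against L: (-3)p + 3(1−p) = −6p + 3; against C: 6p + (-8)(1−p) = 14p − 8.
Setting these equal: −6p + 3 = 14p − 8 ⇒ −20p = -11 ⇒ p = 11/20, and the value is (-6)·(11/20) + 3 = -3/10.
For the keeper: with q = P(L), equating Low's and High's payoffs gives −9q + 6 = 11q − 8 ⇒ q = 7/10.

11/20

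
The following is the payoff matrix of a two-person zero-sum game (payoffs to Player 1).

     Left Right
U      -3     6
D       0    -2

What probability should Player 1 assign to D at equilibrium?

Row minima: U → -3, D → -2; maximin = -2.
Column maxima: Left → 0, Right → 6; minimax = 0.
-2 ≠ 0, so there is no saddle point; optimal play is mixed.
Let Player 1 play U with probability p. Expected payoff against Left: (-3)p + 0(1−p) = −3p; against Right: 6p + (-2)(1−p) = 8p − 2.
Setting these equal: −3p = 8p − 2 ⇒ −11p = -2 ⇒ p = 2/11, and the value is (-3)·(2/11) = -6/11.
For Player 2: with q = P(Left), equating U's and D's payoffs gives −9q + 6 = 2q − 2 ⇒ q = 8/11.

9/11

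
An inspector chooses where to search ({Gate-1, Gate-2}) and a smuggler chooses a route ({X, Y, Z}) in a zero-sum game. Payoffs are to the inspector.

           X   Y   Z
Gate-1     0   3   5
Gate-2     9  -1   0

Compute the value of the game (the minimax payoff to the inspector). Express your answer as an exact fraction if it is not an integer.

Row minima: Gate-1 → 0, Gate-2 → -1; maximin = 0.
Column maxima: X → 9, Y → 3, Z → 5; minimax = 3.
0 ≠ 3, so there is no saddle point; optimal play is mixed.
Z is strictly dominated by Y (it gives the inspector strictly more in every row), so the smuggler never plays it.
On the remaining 2×2 (Gate-1, Gate-2 vs X, Y):
Let the inspector play Gate-1 with probability p. Expected payoff against X: 0p + 9(1−p) = −9p + 9; against Y: 3p + (-1)(1−p) = 4p − 1.
Setting these equal: −9p + 9 = 4p − 1 ⇒ −13p = -10 ⇒ p = 10/13, and the value is (-9)·(10/13) + 9 = 27/13.
For the smuggler: with q = P(X), equating Gate-1's and Gate-2's payoffs gives −3q + 3 = 10q − 1 ⇒ q = 4/13.

27/13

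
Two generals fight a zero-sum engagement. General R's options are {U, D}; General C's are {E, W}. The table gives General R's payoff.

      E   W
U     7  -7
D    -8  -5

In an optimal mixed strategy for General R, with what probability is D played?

Row minima: U → -7, D → -8; maximin = -7.
Column maxima: E → 7, W → -5; minimax = -5.
-7 ≠ -5, so there is no saddle point; optimal play is mixed.
Let General R play U with probability p. Expected payoff against E: 7p + (-8)(1−p) = 15p − 8; against W: (-7)p + (-5)(1−p) = −2p − 5.
Setting these equal: 15p − 8 = −2p − 5 ⇒ 17p = 3 ⇒ p = 3/17, and the value is (15)·(3/17) − 8 = -91/17.
For General C: with q = P(E), equating U's and D's payoffs gives 14q − 7 = −3q − 5 ⇒ q = 2/17.

14/17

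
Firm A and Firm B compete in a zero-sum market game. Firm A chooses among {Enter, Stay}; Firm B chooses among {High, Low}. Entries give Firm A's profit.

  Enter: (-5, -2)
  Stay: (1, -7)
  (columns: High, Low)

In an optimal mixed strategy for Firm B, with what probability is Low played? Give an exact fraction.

Row minima: Enter → -5, Stay → -7; maximin = -5.
Column maxima: High → 1, Low → -2; minimax = -2.
-5 ≠ -2, so there is no saddle point; optimal play is mixed.
Let Firm A play Enter with probability p. Expected payoff against High: (-5)p + 1(1−p) = −6p + 1; against Low: (-2)p + (-7)(1−p) = 5p − 7.
Setting these equal: −6p + 1 = 5p − 7 ⇒ −11p = -8 ⇒ p = 8/11, and the value is (-6)·(8/11) + 1 = -37/11.
For Firm B: with q = P(High), equating Enter's and Stay's payoffs gives −3q − 2 = 8q − 7 ⇒ q = 5/11.

6/11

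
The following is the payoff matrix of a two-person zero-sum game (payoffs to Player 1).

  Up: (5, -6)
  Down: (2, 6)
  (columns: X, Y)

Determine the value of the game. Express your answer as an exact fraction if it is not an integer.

14/5

Row minima: Up → -6, Down → 2; maximin = 2.
Column maxima: X → 5, Y → 6; minimax = 5.
2 ≠ 5, so there is no saddle point; optimal play is mixed.
Let Player 1 play Up with probability p. Expected payoff against X: 5p + 2(1−p) = 3p + 2; against Y: (-6)p + 6(1−p) = −12p + 6.
Setting these equal: 3p + 2 = −12p + 6 ⇒ 15p = 4 ⇒ p = 4/15, and the value is (3)·(4/15) + 2 = 14/5.
For Player 2: with q = P(X), equating Up's and Down's payoffs gives 11q − 6 = −4q + 6 ⇒ q = 4/5.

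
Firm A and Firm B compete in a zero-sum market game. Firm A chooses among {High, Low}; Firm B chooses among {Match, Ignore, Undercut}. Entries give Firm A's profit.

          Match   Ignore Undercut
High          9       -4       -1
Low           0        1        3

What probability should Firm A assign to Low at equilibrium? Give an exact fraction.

Row minima: High → -4, Low → 0; maximin = 0.
Column maxima: Match → 9, Ignore → 1, Undercut → 3; minimax = 1.
0 ≠ 1, so there is no saddle point; optimal play is mixed.
Undercut is strictly dominated by Ignore (it gives Firm A strictly more in every row), so Firm B never plays it.
On the remaining 2×2 (High, Low vs Match, Ignore):
Let Firm A play High with probability p. Expected payoff against Match: 9p + 0(1−p) = 9p; against Ignore: (-4)p + 1(1−p) = −5p + 1.
Setting these equal: 9p = −5p + 1 ⇒ 14p = 1 ⇒ p = 1/14, and the value is (9)·(1/14) = 9/14.
For Firm B: with q = P(Match), equating High's and Low's payoffs gives 13q − 4 = −q + 1 ⇒ q = 5/14.

13/14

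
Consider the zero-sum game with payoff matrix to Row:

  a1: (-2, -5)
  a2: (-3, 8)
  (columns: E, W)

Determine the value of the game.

-31/14

Row minima: a1 → -5, a2 → -3; maximin = -3.
Column maxima: E → -2, W → 8; minimax = -2.
-3 ≠ -2, so there is no saddle point; optimal play is mixed.
Let Row play a1 with probability p. Expected payoff against E: (-2)p + (-3)(1−p) = p − 3; against W: (-5)p + 8(1−p) = −13p + 8.
Setting these equal: p − 3 = −13p + 8 ⇒ 14p = 11 ⇒ p = 11/14, and the value is (1)·(11/14) − 3 = -31/14.
For Column: with q = P(E), equating a1's and a2's payoffs gives 3q − 5 = −11q + 8 ⇒ q = 13/14.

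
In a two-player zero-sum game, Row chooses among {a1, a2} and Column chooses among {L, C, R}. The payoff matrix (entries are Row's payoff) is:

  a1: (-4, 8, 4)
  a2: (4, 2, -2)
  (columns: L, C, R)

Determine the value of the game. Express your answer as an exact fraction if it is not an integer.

Row minima: a1 → -4, a2 → -2; maximin = -2.
Column maxima: L → 4, C → 8, R → 4; minimax = 4.
-2 ≠ 4, so there is no saddle point; optimal play is mixed.
C is strictly dominated by R (it gives Row strictly more in every row), so Column never plays it.
On the remaining 2×2 (a1, a2 vs L, R):
Let Row play a1 with probability p. Expected payoff against L: (-4)p + 4(1−p) = −8p + 4; against R: 4p + (-2)(1−p) = 6p − 2.
Setting these equal: −8p + 4 = 6p − 2 ⇒ −14p = -6 ⇒ p = 3/7, and the value is (-8)·(3/7) + 4 = 4/7.
For Column: with q = P(L), equating a1's and a2's payoffs gives −8q + 4 = 6q − 2 ⇒ q = 3/7.

4/7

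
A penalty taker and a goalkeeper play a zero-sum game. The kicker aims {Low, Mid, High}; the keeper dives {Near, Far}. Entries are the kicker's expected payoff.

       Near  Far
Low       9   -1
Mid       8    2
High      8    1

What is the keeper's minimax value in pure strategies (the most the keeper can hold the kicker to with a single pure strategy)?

2

Column maxima: Near → 9, Far → 2.
The smallest of these is 2.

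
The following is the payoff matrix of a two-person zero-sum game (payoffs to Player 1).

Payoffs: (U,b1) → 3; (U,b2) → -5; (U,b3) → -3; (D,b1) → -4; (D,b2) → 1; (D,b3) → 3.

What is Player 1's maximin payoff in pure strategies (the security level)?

Row minima: U → -5, D → -4.
The best of these is -4.

-4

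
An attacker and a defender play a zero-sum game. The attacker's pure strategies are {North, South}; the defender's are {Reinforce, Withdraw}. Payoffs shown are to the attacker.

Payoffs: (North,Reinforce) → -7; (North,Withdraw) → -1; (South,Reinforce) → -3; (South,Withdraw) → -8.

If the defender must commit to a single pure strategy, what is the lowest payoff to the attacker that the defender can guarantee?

Column maxima: Reinforce → -3, Withdraw → -1.
The smallest of these is -3.

-3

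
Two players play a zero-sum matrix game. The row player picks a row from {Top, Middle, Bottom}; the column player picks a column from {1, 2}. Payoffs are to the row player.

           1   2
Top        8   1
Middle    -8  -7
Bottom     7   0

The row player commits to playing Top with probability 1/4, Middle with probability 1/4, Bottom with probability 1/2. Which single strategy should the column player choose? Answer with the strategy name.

2

If the column player plays 1, the row player's expected payoff is (1/4)·8 + (1/4)·(-8) + (1/2)·7 = 7/2.
If the column player plays 2, the row player's expected payoff is (1/4)·1 + (1/4)·(-7) + (1/2)·0 = -3/2.
The column player minimizes the row player's payoff; the smallest is -3/2, so the best response is 2.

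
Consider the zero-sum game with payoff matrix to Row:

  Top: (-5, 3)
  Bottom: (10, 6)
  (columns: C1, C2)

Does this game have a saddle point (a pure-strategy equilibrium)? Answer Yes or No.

Yes

Row minima: Top → -5, Bottom → 6; maximin = 6.
Column maxima: C1 → 10, C2 → 6; minimax = 6.
maximin = minimax = 6, so a saddle point exists.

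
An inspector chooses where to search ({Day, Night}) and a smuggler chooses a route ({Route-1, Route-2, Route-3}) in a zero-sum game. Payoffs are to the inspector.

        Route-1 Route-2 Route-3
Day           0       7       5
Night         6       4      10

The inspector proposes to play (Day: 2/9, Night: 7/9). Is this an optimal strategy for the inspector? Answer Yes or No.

Against Route-1 this mix gives (2/9)·0 + (7/9)·6 = 14/3.
Against Route-2 this mix gives (2/9)·7 + (7/9)·4 = 14/3.
Against Route-3 this mix gives (2/9)·5 + (7/9)·10 = 80/9.
All of the smuggler's active replies (Route-1, Route-2) yield 14/3, and no column does worse for the inspector. The mix makes the smuggler indifferent and guarantees 14/3, so it is optimal.

Yes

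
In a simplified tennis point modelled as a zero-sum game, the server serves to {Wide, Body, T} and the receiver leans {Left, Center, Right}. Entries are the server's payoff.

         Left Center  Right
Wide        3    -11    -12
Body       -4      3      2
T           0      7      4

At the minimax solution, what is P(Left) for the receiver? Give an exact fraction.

Row minima: Wide → -12, Body → -4, T → 0; maximin = 0.
Column maxima: Left → 3, Center → 7, Right → 4; minimax = 3.
0 ≠ 3, so there is no saddle point; optimal play is mixed.
Body is strictly dominated by T, so the server never plays it.
Center is strictly dominated by Right (it gives the server strictly more in every row), so the receiver never plays it.
On the remaining 2×2 (Wide, T vs Left, Right):
Let the server play Wide with probability p. Expected payoff against Left: 3p + 0(1−p) = 3p; against Right: (-12)p + 4(1−p) = −16p + 4.
Setting these equal: 3p = −16p + 4 ⇒ 19p = 4 ⇒ p = 4/19, and the value is (3)·(4/19) = 12/19.
For the receiver: with q = P(Left), equating Wide's and T's payoffs gives 15q − 12 = −4q + 4 ⇒ q = 16/19.

16/19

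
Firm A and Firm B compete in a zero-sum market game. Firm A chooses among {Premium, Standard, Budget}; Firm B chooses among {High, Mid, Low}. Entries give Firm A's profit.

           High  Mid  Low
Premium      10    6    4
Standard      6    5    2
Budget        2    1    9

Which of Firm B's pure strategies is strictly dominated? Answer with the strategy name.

High

Mid holds Firm A's payoff strictly below High in every row: 6 < 10, 5 < 6, 1 < 2.
So High is strictly dominated for Firm B.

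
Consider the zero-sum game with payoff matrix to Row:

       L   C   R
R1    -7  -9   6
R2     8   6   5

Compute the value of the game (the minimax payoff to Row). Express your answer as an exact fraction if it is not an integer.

Row minima: R1 → -9, R2 → 5; maximin = 5.
Column maxima: L → 8, C → 6, R → 6; minimax = 6.
5 ≠ 6, so there is no saddle point; optimal play is mixed.
L is strictly dominated by C (it gives Row strictly more in every row), so Column never plays it.
On the remaining 2×2 (R1, R2 vs C, R):
Let Row play R1 with probability p. Expected payoff against C: (-9)p + 6(1−p) = −15p + 6; against R: 6p + 5(1−p) = p + 5.
Setting these equal: −15p + 6 = p + 5 ⇒ −16p = -1 ⇒ p = 1/16, and the value is (-15)·(1/16) + 6 = 81/16.
For Column: with q = P(C), equating R1's and R2's payoffs gives −15q + 6 = q + 5 ⇒ q = 1/16.

81/16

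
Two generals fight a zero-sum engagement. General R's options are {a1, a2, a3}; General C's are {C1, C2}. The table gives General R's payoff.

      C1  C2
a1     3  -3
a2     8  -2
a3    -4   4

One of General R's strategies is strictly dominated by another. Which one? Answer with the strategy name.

a2 gives a strictly higher payoff than a1 against every column: 8 > 3, -2 > -3.
So a1 is strictly dominated and General R never plays it.

a1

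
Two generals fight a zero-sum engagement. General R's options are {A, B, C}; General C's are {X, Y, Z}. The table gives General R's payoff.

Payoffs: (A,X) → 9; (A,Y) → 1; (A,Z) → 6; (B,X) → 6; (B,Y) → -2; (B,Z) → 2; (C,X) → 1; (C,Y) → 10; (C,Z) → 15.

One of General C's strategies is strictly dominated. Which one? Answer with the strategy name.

Z

Y holds General R's payoff strictly below Z in every row: 1 < 6, -2 < 2, 10 < 15.
So Z is strictly dominated for General C.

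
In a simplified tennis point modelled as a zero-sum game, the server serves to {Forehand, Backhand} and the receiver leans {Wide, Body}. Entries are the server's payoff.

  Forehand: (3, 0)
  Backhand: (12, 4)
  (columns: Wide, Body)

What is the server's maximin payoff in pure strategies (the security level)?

Row minima: Forehand → 0, Backhand → 4.
The best of these is 4.

4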